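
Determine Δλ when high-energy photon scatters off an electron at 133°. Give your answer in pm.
4.0810 pm

Using the Compton scattering formula:
Δλ = λ_C(1 - cos θ)

where λ_C = h/(m_e·c) ≈ 2.4263 pm is the Compton wavelength of an electron.

For θ = 133°:
cos(133°) = -0.6820
1 - cos(133°) = 1.6820

Δλ = 2.4263 × 1.6820
Δλ = 4.0810 pm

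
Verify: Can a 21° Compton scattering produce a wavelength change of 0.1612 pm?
Yes, consistent

Calculate the expected shift for θ = 21°:

Δλ_expected = λ_C(1 - cos(21°))
Δλ_expected = 2.4263 × (1 - cos(21°))
Δλ_expected = 2.4263 × 0.0664
Δλ_expected = 0.1612 pm

Given shift: 0.1612 pm
Expected shift: 0.1612 pm
Difference: 0.0000 pm

The values match. This is consistent with Compton scattering at the stated angle.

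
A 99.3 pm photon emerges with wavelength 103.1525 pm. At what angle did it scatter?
126.00°

First find the wavelength shift:
Δλ = λ' - λ = 103.1525 - 99.3 = 3.8525 pm

Using Δλ = λ_C(1 - cos θ), with λ_C = h/(m_e·c) ≈ 2.42631024 pm:
cos θ = 1 - Δλ/λ_C
cos θ = 1 - 3.8525/2.42631024
cos θ = -0.587802

θ = arccos(-0.587802)
θ = 126.00°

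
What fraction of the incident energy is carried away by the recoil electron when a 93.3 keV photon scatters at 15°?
0.0062 (or 0.62%)

Calculate initial and final photon energies:

Initial: E₀ = 93.3 keV → λ₀ = 13.2888 pm
Compton shift: Δλ = 0.0827 pm
Final wavelength: λ' = 13.3714 pm
Final energy: E' = 92.7231 keV

Fractional energy loss:
(E₀ - E')/E₀ = (93.3000 - 92.7231)/93.3000
= 0.5769/93.3000
= 0.0062
= 0.62%

(Intermediate values are shown rounded; full precision is carried through to the final answer.)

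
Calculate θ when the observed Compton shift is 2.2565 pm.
85.99°

From the Compton formula Δλ = λ_C(1 - cos θ), we can solve for θ:

cos θ = 1 - Δλ/λ_C

Given:
- Δλ = 2.2565 pm
- λ_C = h/(m_e·c) ≈ 2.42631024 pm

cos θ = 1 - 2.2565/2.42631024
cos θ = 1 - 0.930013
cos θ = 0.069987

θ = arccos(0.069987)
θ = 85.99°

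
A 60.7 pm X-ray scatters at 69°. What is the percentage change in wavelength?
2.5647%

Calculate the Compton shift:
Δλ = λ_C(1 - cos(69°))
Δλ = 2.4263 × (1 - cos(69°))
Δλ = 2.4263 × 0.6416
Δλ = 1.5568 pm

Percentage change:
(Δλ/λ₀) × 100 = (1.5568/60.7) × 100
= 2.5647%

(Intermediate values are shown rounded; full precision is carried through to the final answer.)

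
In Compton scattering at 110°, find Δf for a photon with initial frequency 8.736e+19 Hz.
4.253e+19 Hz (decrease)

Convert frequency to wavelength (c = 299792458 m/s):
λ₀ = c/f₀ = 299792458/8.736e+19 = 3.4316902e-12 m = 3.4317 pm

Calculate Compton shift:
Δλ = λ_C(1 - cos(110°)) = 3.2562 pm

Final wavelength:
λ' = λ₀ + Δλ = 3.4317 + 3.2562 = 6.6878 pm

Final frequency:
f' = c/λ' = 299792458/6.6878474e-12 = 4.4826450e+19 Hz

Frequency shift (decrease):
Δf = f₀ - f' = 8.736e+19 - 4.4826450e+19 = 4.253e+19 Hz

(Intermediate values are shown rounded; full precision is carried through to the final answer.)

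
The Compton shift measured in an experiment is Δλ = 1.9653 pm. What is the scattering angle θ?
79.05°

From the Compton formula Δλ = λ_C(1 - cos θ), we can solve for θ:

cos θ = 1 - Δλ/λ_C

Given:
- Δλ = 1.9653 pm
- λ_C = h/(m_e·c) ≈ 2.42631024 pm

cos θ = 1 - 1.9653/2.42631024
cos θ = 1 - 0.809995
cos θ = 0.190005

θ = arccos(0.190005)
θ = 79.05°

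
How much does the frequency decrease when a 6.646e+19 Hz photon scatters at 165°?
3.416e+19 Hz (decrease)

Convert frequency to wavelength (c = 299792458 m/s):
λ₀ = c/f₀ = 299792458/6.646e+19 = 4.5108706e-12 m = 4.5109 pm

Calculate Compton shift:
Δλ = λ_C(1 - cos(165°)) = 4.7699 pm

Final wavelength:
λ' = λ₀ + Δλ = 4.5109 + 4.7699 = 9.2808 pm

Final frequency:
f' = c/λ' = 299792458/9.2808165e-12 = 3.2302380e+19 Hz

Frequency shift (decrease):
Δf = f₀ - f' = 6.646e+19 - 3.2302380e+19 = 3.416e+19 Hz

(Intermediate values are shown rounded; full precision is carried through to the final answer.)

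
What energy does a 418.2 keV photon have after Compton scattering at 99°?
214.8557 keV

First convert energy to wavelength:
λ = hc/E, with hc ≈ 1239.842 keV·pm (i.e. 1239.842 eV·nm)

For E = 418.2 keV = 418200 eV:
λ = 1239.842 keV·pm / 418.2 keV
λ = 2.9647 pm

Calculate the Compton shift:
Δλ = λ_C(1 - cos(99°)) = 2.4263 × 1.1564
Δλ = 2.8059 pm

Final wavelength:
λ' = 2.9647 + 2.8059 = 5.7706 pm

Final energy:
E' = hc/λ' = 1239.842 / 5.7706 = 214.8557 keV

(Intermediate values are shown rounded; full precision is carried through to the final answer.)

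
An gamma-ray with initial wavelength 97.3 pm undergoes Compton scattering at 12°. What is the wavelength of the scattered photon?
97.3530 pm

Using the Compton scattering formula:
λ' = λ + Δλ = λ + λ_C(1 - cos θ)

Given:
- Initial wavelength λ = 97.3 pm
- Scattering angle θ = 12°
- Compton wavelength λ_C ≈ 2.4263 pm

Calculate the shift:
Δλ = 2.4263 × (1 - cos(12°))
Δλ = 2.4263 × 0.0219
Δλ = 0.0530 pm

Final wavelength:
λ' = 97.3 + 0.0530 = 97.3530 pm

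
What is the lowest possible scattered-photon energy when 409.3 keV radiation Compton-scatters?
157.3045 keV (at θ = 180°)

The scattered photon has minimum energy when its wavelength is maximum, i.e., when the Compton shift Δλ = λ_C(1 − cos θ) is maximum. This occurs at θ = 180° (backscattering), giving Δλ_max = 2λ_C = 4.8526 pm.

Initial wavelength: λ₀ = hc/E₀ = 3.0292 pm
Maximum final wavelength: λ'_max = λ₀ + 2λ_C = 3.0292 + 4.8526 = 7.8818 pm
Minimum final energy: E'_min = hc/λ'_max = 157.3045 keV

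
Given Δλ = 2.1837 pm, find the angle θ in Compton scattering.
84.26°

From the Compton formula Δλ = λ_C(1 - cos θ), we can solve for θ:

cos θ = 1 - Δλ/λ_C

Given:
- Δλ = 2.1837 pm
- λ_C = h/(m_e·c) ≈ 2.42631024 pm

cos θ = 1 - 2.1837/2.42631024
cos θ = 1 - 0.900009
cos θ = 0.099991

θ = arccos(0.099991)
θ = 84.26°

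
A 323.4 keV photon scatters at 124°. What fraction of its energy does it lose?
0.4967 (or 49.67%)

Calculate initial and final photon energies:

Initial: E₀ = 323.4 keV → λ₀ = 3.8338 pm
Compton shift: Δλ = 3.7831 pm
Final wavelength: λ' = 7.6169 pm
Final energy: E' = 162.7760 keV

Fractional energy loss:
(E₀ - E')/E₀ = (323.4000 - 162.7760)/323.4000
= 160.6240/323.4000
= 0.4967
= 49.67%

(Intermediate values are shown rounded; full precision is carried through to the final answer.)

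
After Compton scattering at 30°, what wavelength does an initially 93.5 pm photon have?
93.8251 pm

Using the Compton formula: λ' = λ + λ_C(1 − cos θ)

For θ = 30°, cos θ = √3/2 (exact) ≈ 0.8660, so:
1 − cos 30° = 1 − (√3/2) ≈ 0.1340

Δλ = λ_C × 0.1340 = 2.4263 × 0.1340 = 0.3251 pm

λ' = 93.5 + 0.3251 = 93.8251 pm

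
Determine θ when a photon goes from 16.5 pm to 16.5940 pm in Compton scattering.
16.00°

First find the wavelength shift:
Δλ = λ' - λ = 16.5940 - 16.5 = 0.0940 pm

Using Δλ = λ_C(1 - cos θ), with λ_C = h/(m_e·c) ≈ 2.42631024 pm:
cos θ = 1 - Δλ/λ_C
cos θ = 1 - 0.0940/2.42631024
cos θ = 0.961258

θ = arccos(0.961258)
θ = 16.00°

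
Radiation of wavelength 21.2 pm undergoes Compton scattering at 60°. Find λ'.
22.4132 pm

Using the Compton formula: λ' = λ + λ_C(1 − cos θ)

For θ = 60°, cos θ = 1/2 (exact) = 0.5000, so:
1 − cos 60° = 1 − (1/2) = 0.5000

Δλ = λ_C × 0.5000 = 2.4263 × 0.5000 = 1.2132 pm

λ' = 21.2 + 1.2132 = 22.4132 pm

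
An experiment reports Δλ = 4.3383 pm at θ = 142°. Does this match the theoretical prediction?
Yes, consistent

Calculate the expected shift for θ = 142°:

Δλ_expected = λ_C(1 - cos(142°))
Δλ_expected = 2.4263 × (1 - cos(142°))
Δλ_expected = 2.4263 × 1.7880
Δλ_expected = 4.3383 pm

Given shift: 4.3383 pm
Expected shift: 4.3383 pm
Difference: 0.0000 pm

The values match. This is consistent with Compton scattering at the stated angle.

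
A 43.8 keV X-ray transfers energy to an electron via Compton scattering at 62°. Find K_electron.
1.9051 keV

By energy conservation: K_e = E_initial - E_final

First find the scattered photon energy:
Initial wavelength: λ = hc/E = 28.3069 pm
Compton shift: Δλ = λ_C(1 - cos(62°)) = 1.2872 pm
Final wavelength: λ' = 28.3069 + 1.2872 = 29.5941 pm
Final photon energy: E' = hc/λ' = 41.8949 keV

Electron kinetic energy:
K_e = E - E' = 43.8000 - 41.8949 = 1.9051 keV

(Intermediate values are shown rounded; full precision is carried through to the final answer.)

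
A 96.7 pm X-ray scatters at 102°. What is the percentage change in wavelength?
3.0308%

Calculate the Compton shift:
Δλ = λ_C(1 - cos(102°))
Δλ = 2.4263 × (1 - cos(102°))
Δλ = 2.4263 × 1.2079
Δλ = 2.9308 pm

Percentage change:
(Δλ/λ₀) × 100 = (2.9308/96.7) × 100
= 3.0308%

(Intermediate values are shown rounded; full precision is carried through to the final answer.)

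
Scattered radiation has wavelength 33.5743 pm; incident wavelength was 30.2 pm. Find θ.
113.00°

First find the wavelength shift:
Δλ = λ' - λ = 33.5743 - 30.2 = 3.3743 pm

Using Δλ = λ_C(1 - cos θ), with λ_C = h/(m_e·c) ≈ 2.42631024 pm:
cos θ = 1 - Δλ/λ_C
cos θ = 1 - 3.3743/2.42631024
cos θ = -0.390713

θ = arccos(-0.390713)
θ = 113.00°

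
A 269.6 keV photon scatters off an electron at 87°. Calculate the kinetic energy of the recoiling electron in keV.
89.8645 keV

By energy conservation: K_e = E_initial - E_final

First find the scattered photon energy:
Initial wavelength: λ = hc/E = 4.5988 pm
Compton shift: Δλ = λ_C(1 - cos(87°)) = 2.2993 pm
Final wavelength: λ' = 4.5988 + 2.2993 = 6.8981 pm
Final photon energy: E' = hc/λ' = 179.7355 keV

Electron kinetic energy:
K_e = E - E' = 269.6000 - 179.7355 = 89.8645 keV

(Intermediate values are shown rounded; full precision is carried through to the final answer.)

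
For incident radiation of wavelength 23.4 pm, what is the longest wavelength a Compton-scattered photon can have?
28.2526 pm (at θ = 180°)

The Compton shift is Δλ = λ_C(1 − cos θ).

Since cos θ ranges from −1 to 1, the factor (1 − cos θ) ranges from 0 to 2; the maximum shift occurs at θ = 180° (backscattering):
Δλ_max = 2λ_C = 2 × 2.4263 pm = 4.8526 pm

Maximum scattered wavelength:
λ'_max = λ₀ + Δλ_max = 23.4 + 4.8526 = 28.2526 pm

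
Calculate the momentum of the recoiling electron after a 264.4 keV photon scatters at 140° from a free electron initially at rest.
2.0348e-22 kg·m/s

The electron is initially at rest, so by conservation of momentum:
p⃗_e = p⃗₀ − p⃗'  (incident photon momentum minus scattered photon momentum)

Photon momentum magnitudes (p = h/λ = E/c):
λ₀ = hc/E₀ = 4.6893 pm → p₀ = h/λ₀ = 1.4130e-22 kg·m/s
Δλ = λ_C(1 − cos 140°) = 4.2850 pm
λ' = 8.9742 pm → p' = h/λ' = 7.3834e-23 kg·m/s

The scattered photon makes angle θ = 140° with the incident direction, so by the law of cosines:
|p⃗_e|² = p₀² + p'² − 2p₀p'cos θ
|p⃗_e|² = (1.4130e-22)² + (7.3834e-23)² − 2·1.4130e-22·7.3834e-23·cos(140°)
|p⃗_e| = 2.0348e-22 kg·m/s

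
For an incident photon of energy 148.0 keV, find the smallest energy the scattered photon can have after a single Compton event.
93.7149 keV (at θ = 180°)

The scattered photon has minimum energy when its wavelength is maximum, i.e., when the Compton shift Δλ = λ_C(1 − cos θ) is maximum. This occurs at θ = 180° (backscattering), giving Δλ_max = 2λ_C = 4.8526 pm.

Initial wavelength: λ₀ = hc/E₀ = 8.3773 pm
Maximum final wavelength: λ'_max = λ₀ + 2λ_C = 8.3773 + 4.8526 = 13.2299 pm
Minimum final energy: E'_min = hc/λ'_max = 93.7149 keV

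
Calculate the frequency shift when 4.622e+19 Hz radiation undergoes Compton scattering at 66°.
8.394e+18 Hz (decrease)

Convert frequency to wavelength (c = 299792458 m/s):
λ₀ = c/f₀ = 299792458/4.622e+19 = 6.4862064e-12 m = 6.4862 pm

Calculate Compton shift:
Δλ = λ_C(1 - cos(66°)) = 1.4394 pm

Final wavelength:
λ' = λ₀ + Δλ = 6.4862 + 1.4394 = 7.9256 pm

Final frequency:
f' = c/λ' = 299792458/7.9256473e-12 = 3.7825612e+19 Hz

Frequency shift (decrease):
Δf = f₀ - f' = 4.622e+19 - 3.7825612e+19 = 8.394e+18 Hz

(Intermediate values are shown rounded; full precision is carried through to the final answer.)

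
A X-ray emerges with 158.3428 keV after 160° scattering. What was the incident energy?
396.8997 keV

Convert final energy to wavelength (hc ≈ 1239.842 keV·pm):
λ' = hc/E' = 1239.842 / 158.3428 = 7.8301 pm

Calculate the Compton shift:
Δλ = λ_C(1 - cos(160°))
Δλ = 2.4263 × (1 - cos(160°))
Δλ = 4.7063 pm

Initial wavelength:
λ = λ' - Δλ = 7.8301 - 4.7063 = 3.1238 pm

Initial energy:
E = hc/λ = 1239.842 / 3.1238 = 396.8997 keV

(Intermediate values are shown rounded; full precision is carried through to the final answer.)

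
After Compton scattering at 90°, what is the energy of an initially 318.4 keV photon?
196.1686 keV

First convert energy to wavelength:
λ = hc/E, with hc ≈ 1239.842 keV·pm (i.e. 1239.842 eV·nm)

For E = 318.4 keV = 318400 eV:
λ = 1239.842 keV·pm / 318.4 keV
λ = 3.8940 pm

Calculate the Compton shift:
Δλ = λ_C(1 - cos(90°)) = 2.4263 × 1.0000
Δλ = 2.4263 pm

Final wavelength:
λ' = 3.8940 + 2.4263 = 6.3203 pm

Final energy:
E' = hc/λ' = 1239.842 / 6.3203 = 196.1686 keV

(Intermediate values are shown rounded; full precision is carried through to the final answer.)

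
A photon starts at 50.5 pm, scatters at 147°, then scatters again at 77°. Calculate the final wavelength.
56.8417 pm

Apply Compton shift twice:

First scattering at θ₁ = 147°:
Δλ₁ = λ_C(1 - cos(147°))
Δλ₁ = 2.4263 × 1.8387
Δλ₁ = 4.4612 pm

After first scattering:
λ₁ = 50.5 + 4.4612 = 54.9612 pm

Second scattering at θ₂ = 77°:
Δλ₂ = λ_C(1 - cos(77°))
Δλ₂ = 2.4263 × 0.7750
Δλ₂ = 1.8805 pm

Final wavelength:
λ₂ = 54.9612 + 1.8805 = 56.8417 pm

Total shift: Δλ_total = 4.4612 + 1.8805 = 6.3417 pm

(Intermediate values are shown rounded; full precision is carried through to the final answer.)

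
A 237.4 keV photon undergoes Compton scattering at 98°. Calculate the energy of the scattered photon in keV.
155.2408 keV

First convert energy to wavelength:
λ = hc/E, with hc ≈ 1239.842 keV·pm (i.e. 1239.842 eV·nm)

For E = 237.4 keV = 237400 eV:
λ = 1239.842 keV·pm / 237.4 keV
λ = 5.2226 pm

Calculate the Compton shift:
Δλ = λ_C(1 - cos(98°)) = 2.4263 × 1.1392
Δλ = 2.7640 pm

Final wavelength:
λ' = 5.2226 + 2.7640 = 7.9866 pm

Final energy:
E' = hc/λ' = 1239.842 / 7.9866 = 155.2408 keV

(Intermediate values are shown rounded; full precision is carried through to the final answer.)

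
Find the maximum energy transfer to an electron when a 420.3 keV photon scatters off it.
261.3972 keV

Maximum energy transfer occurs at θ = 180° (backscattering).

Initial photon: E₀ = 420.3 keV → λ₀ = 2.9499 pm

Maximum Compton shift (at 180°):
Δλ_max = 2λ_C = 2 × 2.4263 = 4.8526 pm

Final wavelength:
λ' = 2.9499 + 4.8526 = 7.8025 pm

Minimum photon energy (maximum energy to electron):
E'_min = hc/λ' = 158.9028 keV

Maximum electron kinetic energy:
K_max = E₀ - E'_min = 420.3000 - 158.9028 = 261.3972 keV

(Intermediate values are shown rounded; full precision is carried through to the final answer.)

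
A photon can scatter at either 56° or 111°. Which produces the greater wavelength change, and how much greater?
111° produces the larger shift by a factor of 3.082

Calculate both shifts using Δλ = λ_C(1 - cos θ):

For θ₁ = 56°:
Δλ₁ = 2.4263 × (1 - cos(56°))
Δλ₁ = 2.4263 × 0.4408
Δλ₁ = 1.0695 pm

For θ₂ = 111°:
Δλ₂ = 2.4263 × (1 - cos(111°))
Δλ₂ = 2.4263 × 1.3584
Δλ₂ = 3.2958 pm

The 111° angle produces the larger shift.
Ratio: 3.2958/1.0695 = 3.082

(Intermediate values are shown rounded; full precision is carried through to the final answer.)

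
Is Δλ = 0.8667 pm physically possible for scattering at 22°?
No, inconsistent

Calculate the expected shift for θ = 22°:

Δλ_expected = λ_C(1 - cos(22°))
Δλ_expected = 2.4263 × (1 - cos(22°))
Δλ_expected = 2.4263 × 0.0728
Δλ_expected = 0.1767 pm

Given shift: 0.8667 pm
Expected shift: 0.1767 pm
Difference: 0.6900 pm

The values do not match. The given shift corresponds to θ ≈ 50.0°, not 22°.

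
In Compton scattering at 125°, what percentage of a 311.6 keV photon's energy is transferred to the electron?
0.4897 (or 48.97%)

Calculate initial and final photon energies:

Initial: E₀ = 311.6 keV → λ₀ = 3.9790 pm
Compton shift: Δλ = 3.8180 pm
Final wavelength: λ' = 7.7969 pm
Final energy: E' = 159.0165 keV

Fractional energy loss:
(E₀ - E')/E₀ = (311.6000 - 159.0165)/311.6000
= 152.5835/311.6000
= 0.4897
= 48.97%

(Intermediate values are shown rounded; full precision is carried through to the final answer.)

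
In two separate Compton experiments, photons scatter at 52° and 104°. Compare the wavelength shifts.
104° produces the larger shift by a factor of 3.231

Calculate both shifts using Δλ = λ_C(1 - cos θ):

For θ₁ = 52°:
Δλ₁ = 2.4263 × (1 - cos(52°))
Δλ₁ = 2.4263 × 0.3843
Δλ₁ = 0.9325 pm

For θ₂ = 104°:
Δλ₂ = 2.4263 × (1 - cos(104°))
Δλ₂ = 2.4263 × 1.2419
Δλ₂ = 3.0133 pm

The 104° angle produces the larger shift.
Ratio: 3.0133/0.9325 = 3.231

(Intermediate values are shown rounded; full precision is carried through to the final answer.)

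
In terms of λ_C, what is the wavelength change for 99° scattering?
1.1564 λ_C

The Compton shift formula is:
Δλ = λ_C(1 - cos θ)

Dividing both sides by λ_C:
Δλ/λ_C = 1 - cos θ

For θ = 99°:
Δλ/λ_C = 1 - cos(99°)
Δλ/λ_C = 1 - -0.1564
Δλ/λ_C = 1.1564

This means the shift is 1.1564 × λ_C = 2.8059 pm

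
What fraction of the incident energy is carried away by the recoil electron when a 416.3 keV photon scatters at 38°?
0.1473 (or 14.73%)

Calculate initial and final photon energies:

Initial: E₀ = 416.3 keV → λ₀ = 2.9782 pm
Compton shift: Δλ = 0.5144 pm
Final wavelength: λ' = 3.4926 pm
Final energy: E' = 354.9918 keV

Fractional energy loss:
(E₀ - E')/E₀ = (416.3000 - 354.9918)/416.3000
= 61.3082/416.3000
= 0.1473
= 14.73%

(Intermediate values are shown rounded; full precision is carried through to the final answer.)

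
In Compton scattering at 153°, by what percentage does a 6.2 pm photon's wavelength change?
74.0027%

Calculate the Compton shift:
Δλ = λ_C(1 - cos(153°))
Δλ = 2.4263 × (1 - cos(153°))
Δλ = 2.4263 × 1.8910
Δλ = 4.5882 pm

Percentage change:
(Δλ/λ₀) × 100 = (4.5882/6.2) × 100
= 74.0027%

(Intermediate values are shown rounded; full precision is carried through to the final answer.)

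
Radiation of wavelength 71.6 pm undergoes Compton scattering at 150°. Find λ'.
76.1276 pm

Using the Compton formula: λ' = λ + λ_C(1 − cos θ)

For θ = 150°, cos θ = -√3/2 (exact) ≈ -0.8660, so:
1 − cos 150° = 1 − (-√3/2) ≈ 1.8660

Δλ = λ_C × 1.8660 = 2.4263 × 1.8660 = 4.5276 pm

λ' = 71.6 + 4.5276 = 76.1276 pm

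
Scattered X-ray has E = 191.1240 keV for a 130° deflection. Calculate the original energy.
495.6998 keV

Convert final energy to wavelength (hc ≈ 1239.842 keV·pm):
λ' = hc/E' = 1239.842 / 191.1240 = 6.4871 pm

Calculate the Compton shift:
Δλ = λ_C(1 - cos(130°))
Δλ = 2.4263 × (1 - cos(130°))
Δλ = 3.9859 pm

Initial wavelength:
λ = λ' - Δλ = 6.4871 - 3.9859 = 2.5012 pm

Initial energy:
E = hc/λ = 1239.842 / 2.5012 = 495.6998 keV

(Intermediate values are shown rounded; full precision is carried through to the final answer.)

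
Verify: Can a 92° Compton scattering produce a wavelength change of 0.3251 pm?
No, inconsistent

Calculate the expected shift for θ = 92°:

Δλ_expected = λ_C(1 - cos(92°))
Δλ_expected = 2.4263 × (1 - cos(92°))
Δλ_expected = 2.4263 × 1.0349
Δλ_expected = 2.5110 pm

Given shift: 0.3251 pm
Expected shift: 2.5110 pm
Difference: 2.1859 pm

The values do not match. The given shift corresponds to θ ≈ 30.0°, not 92°.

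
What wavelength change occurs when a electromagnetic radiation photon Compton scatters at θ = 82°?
2.0886 pm

Using the Compton scattering formula:
Δλ = λ_C(1 - cos θ)

where λ_C = h/(m_e·c) ≈ 2.4263 pm is the Compton wavelength of an electron.

For θ = 82°:
cos(82°) = 0.1392
1 - cos(82°) = 0.8608

Δλ = 2.4263 × 0.8608
Δλ = 2.0886 pm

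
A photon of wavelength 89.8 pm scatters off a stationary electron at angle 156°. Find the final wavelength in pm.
94.4429 pm

Using the Compton scattering formula:
λ' = λ + Δλ = λ + λ_C(1 - cos θ)

Given:
- Initial wavelength λ = 89.8 pm
- Scattering angle θ = 156°
- Compton wavelength λ_C ≈ 2.4263 pm

Calculate the shift:
Δλ = 2.4263 × (1 - cos(156°))
Δλ = 2.4263 × 1.9135
Δλ = 4.6429 pm

Final wavelength:
λ' = 89.8 + 4.6429 = 94.4429 pm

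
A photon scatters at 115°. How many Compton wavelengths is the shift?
1.4226 λ_C

The Compton shift formula is:
Δλ = λ_C(1 - cos θ)

Dividing both sides by λ_C:
Δλ/λ_C = 1 - cos θ

For θ = 115°:
Δλ/λ_C = 1 - cos(115°)
Δλ/λ_C = 1 - -0.4226
Δλ/λ_C = 1.4226

This means the shift is 1.4226 × λ_C = 3.4517 pm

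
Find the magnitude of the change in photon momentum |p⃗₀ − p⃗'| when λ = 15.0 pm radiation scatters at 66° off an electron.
4.6125e-23 kg·m/s

Photon momentum magnitude is p = h/λ.

Initial momentum:
p₀ = h/λ = 6.6261e-34/1.5000e-11 = 4.4174e-23 kg·m/s

After scattering:
λ' = λ + Δλ = 15.0 + 1.4394 = 16.4394 pm
p' = h/λ' = 6.6261e-34/1.6439e-11 = 4.0306e-23 kg·m/s

Momentum is a vector; the scattered photon's direction makes angle θ = 66° with the incident direction. The magnitude of the vector change Δp⃗ = p⃗₀ − p⃗' is found from the law of cosines:
|Δp⃗|² = p₀² + p'² − 2p₀p'cos θ
|Δp⃗|² = (4.4174e-23)² + (4.0306e-23)² − 2·4.4174e-23·4.0306e-23·cos(66°)
|Δp⃗| = 4.6125e-23 kg·m/s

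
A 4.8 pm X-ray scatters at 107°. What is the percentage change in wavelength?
65.3270%

Calculate the Compton shift:
Δλ = λ_C(1 - cos(107°))
Δλ = 2.4263 × (1 - cos(107°))
Δλ = 2.4263 × 1.2924
Δλ = 3.1357 pm

Percentage change:
(Δλ/λ₀) × 100 = (3.1357/4.8) × 100
= 65.3270%

(Intermediate values are shown rounded; full precision is carried through to the final answer.)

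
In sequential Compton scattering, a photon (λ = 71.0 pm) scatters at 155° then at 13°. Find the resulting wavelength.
75.6875 pm

Apply Compton shift twice:

First scattering at θ₁ = 155°:
Δλ₁ = λ_C(1 - cos(155°))
Δλ₁ = 2.4263 × 1.9063
Δλ₁ = 4.6253 pm

After first scattering:
λ₁ = 71.0 + 4.6253 = 75.6253 pm

Second scattering at θ₂ = 13°:
Δλ₂ = λ_C(1 - cos(13°))
Δλ₂ = 2.4263 × 0.0256
Δλ₂ = 0.0622 pm

Final wavelength:
λ₂ = 75.6253 + 0.0622 = 75.6875 pm

Total shift: Δλ_total = 4.6253 + 0.0622 = 4.6875 pm

(Intermediate values are shown rounded; full precision is carried through to the final answer.)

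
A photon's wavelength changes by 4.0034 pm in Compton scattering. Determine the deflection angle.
130.54°

From the Compton formula Δλ = λ_C(1 - cos θ), we can solve for θ:

cos θ = 1 - Δλ/λ_C

Given:
- Δλ = 4.0034 pm
- λ_C = h/(m_e·c) ≈ 2.42631024 pm

cos θ = 1 - 4.0034/2.42631024
cos θ = 1 - 1.649995
cos θ = -0.649995

θ = arccos(-0.649995)
θ = 130.54°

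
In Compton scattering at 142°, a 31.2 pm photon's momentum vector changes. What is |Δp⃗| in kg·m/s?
3.7719e-23 kg·m/s

Photon momentum magnitude is p = h/λ.

Initial momentum:
p₀ = h/λ = 6.6261e-34/3.1200e-11 = 2.1237e-23 kg·m/s

After scattering:
λ' = λ + Δλ = 31.2 + 4.3383 = 35.5383 pm
p' = h/λ' = 6.6261e-34/3.5538e-11 = 1.8645e-23 kg·m/s

Momentum is a vector; the scattered photon's direction makes angle θ = 142° with the incident direction. The magnitude of the vector change Δp⃗ = p⃗₀ − p⃗' is found from the law of cosines:
|Δp⃗|² = p₀² + p'² − 2p₀p'cos θ
|Δp⃗|² = (2.1237e-23)² + (1.8645e-23)² − 2·2.1237e-23·1.8645e-23·cos(142°)
|Δp⃗| = 3.7719e-23 kg·m/s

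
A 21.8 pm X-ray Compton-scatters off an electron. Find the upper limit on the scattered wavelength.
26.6526 pm (at θ = 180°)

The Compton shift is Δλ = λ_C(1 − cos θ).

Since cos θ ranges from −1 to 1, the factor (1 − cos θ) ranges from 0 to 2; the maximum shift occurs at θ = 180° (backscattering):
Δλ_max = 2λ_C = 2 × 2.4263 pm = 4.8526 pm

Maximum scattered wavelength:
λ'_max = λ₀ + Δλ_max = 21.8 + 4.8526 = 26.6526 pm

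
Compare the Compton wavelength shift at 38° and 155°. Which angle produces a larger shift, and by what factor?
155° produces the larger shift by a factor of 8.992

Calculate both shifts using Δλ = λ_C(1 - cos θ):

For θ₁ = 38°:
Δλ₁ = 2.4263 × (1 - cos(38°))
Δλ₁ = 2.4263 × 0.2120
Δλ₁ = 0.5144 pm

For θ₂ = 155°:
Δλ₂ = 2.4263 × (1 - cos(155°))
Δλ₂ = 2.4263 × 1.9063
Δλ₂ = 4.6253 pm

The 155° angle produces the larger shift.
Ratio: 4.6253/0.5144 = 8.992

(Intermediate values are shown rounded; full precision is carried through to the final answer.)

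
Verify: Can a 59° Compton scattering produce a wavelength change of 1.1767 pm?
Yes, consistent

Calculate the expected shift for θ = 59°:

Δλ_expected = λ_C(1 - cos(59°))
Δλ_expected = 2.4263 × (1 - cos(59°))
Δλ_expected = 2.4263 × 0.4850
Δλ_expected = 1.1767 pm

Given shift: 1.1767 pm
Expected shift: 1.1767 pm
Difference: 0.0000 pm

The values match. This is consistent with Compton scattering at the stated angle.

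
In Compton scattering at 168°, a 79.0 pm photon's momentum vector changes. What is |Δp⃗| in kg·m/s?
1.6205e-23 kg·m/s

Photon momentum magnitude is p = h/λ.

Initial momentum:
p₀ = h/λ = 6.6261e-34/7.9000e-11 = 8.3874e-24 kg·m/s

After scattering:
λ' = λ + Δλ = 79.0 + 4.7996 = 83.7996 pm
p' = h/λ' = 6.6261e-34/8.3800e-11 = 7.9070e-24 kg·m/s

Momentum is a vector; the scattered photon's direction makes angle θ = 168° with the incident direction. The magnitude of the vector change Δp⃗ = p⃗₀ − p⃗' is found from the law of cosines:
|Δp⃗|² = p₀² + p'² − 2p₀p'cos θ
|Δp⃗|² = (8.3874e-24)² + (7.9070e-24)² − 2·8.3874e-24·7.9070e-24·cos(168°)
|Δp⃗| = 1.6205e-23 kg·m/s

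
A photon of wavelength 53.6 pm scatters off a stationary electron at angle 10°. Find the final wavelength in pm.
53.6369 pm

Using the Compton scattering formula:
λ' = λ + Δλ = λ + λ_C(1 - cos θ)

Given:
- Initial wavelength λ = 53.6 pm
- Scattering angle θ = 10°
- Compton wavelength λ_C ≈ 2.4263 pm

Calculate the shift:
Δλ = 2.4263 × (1 - cos(10°))
Δλ = 2.4263 × 0.0152
Δλ = 0.0369 pm

Final wavelength:
λ' = 53.6 + 0.0369 = 53.6369 pm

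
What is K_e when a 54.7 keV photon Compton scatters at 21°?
0.3862 keV

By energy conservation: K_e = E_initial - E_final

First find the scattered photon energy:
Initial wavelength: λ = hc/E = 22.6662 pm
Compton shift: Δλ = λ_C(1 - cos(21°)) = 0.1612 pm
Final wavelength: λ' = 22.6662 + 0.1612 = 22.8274 pm
Final photon energy: E' = hc/λ' = 54.3138 keV

Electron kinetic energy:
K_e = E - E' = 54.7000 - 54.3138 = 0.3862 keV

(Intermediate values are shown rounded; full precision is carried through to the final answer.)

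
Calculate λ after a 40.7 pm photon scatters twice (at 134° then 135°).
48.9537 pm

Apply Compton shift twice:

First scattering at θ₁ = 134°:
Δλ₁ = λ_C(1 - cos(134°))
Δλ₁ = 2.4263 × 1.6947
Δλ₁ = 4.1118 pm

After first scattering:
λ₁ = 40.7 + 4.1118 = 44.8118 pm

Second scattering at θ₂ = 135°:
Δλ₂ = λ_C(1 - cos(135°))
Δλ₂ = 2.4263 × 1.7071
Δλ₂ = 4.1420 pm

Final wavelength:
λ₂ = 44.8118 + 4.1420 = 48.9537 pm

Total shift: Δλ_total = 4.1118 + 4.1420 = 8.2537 pm

(Intermediate values are shown rounded; full precision is carried through to the final answer.)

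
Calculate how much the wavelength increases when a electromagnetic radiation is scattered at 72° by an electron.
1.6765 pm

Using the Compton scattering formula:
Δλ = λ_C(1 - cos θ)

where λ_C = h/(m_e·c) ≈ 2.4263 pm is the Compton wavelength of an electron.

For θ = 72°:
cos(72°) = 0.3090
1 - cos(72°) = 0.6910

Δλ = 2.4263 × 0.6910
Δλ = 1.6765 pm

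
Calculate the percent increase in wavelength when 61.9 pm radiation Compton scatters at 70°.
2.5791%

Calculate the Compton shift:
Δλ = λ_C(1 - cos(70°))
Δλ = 2.4263 × (1 - cos(70°))
Δλ = 2.4263 × 0.6580
Δλ = 1.5965 pm

Percentage change:
(Δλ/λ₀) × 100 = (1.5965/61.9) × 100
= 2.5791%

(Intermediate values are shown rounded; full precision is carried through to the final answer.)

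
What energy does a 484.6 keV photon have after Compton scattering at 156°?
172.1682 keV

First convert energy to wavelength:
λ = hc/E, with hc ≈ 1239.842 keV·pm (i.e. 1239.842 eV·nm)

For E = 484.6 keV = 484600 eV:
λ = 1239.842 keV·pm / 484.6 keV
λ = 2.5585 pm

Calculate the Compton shift:
Δλ = λ_C(1 - cos(156°)) = 2.4263 × 1.9135
Δλ = 4.6429 pm

Final wavelength:
λ' = 2.5585 + 4.6429 = 7.2013 pm

Final energy:
E' = hc/λ' = 1239.842 / 7.2013 = 172.1682 keV

(Intermediate values are shown rounded; full precision is carried through to the final answer.)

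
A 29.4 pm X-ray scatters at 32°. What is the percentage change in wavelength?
1.2540%

Calculate the Compton shift:
Δλ = λ_C(1 - cos(32°))
Δλ = 2.4263 × (1 - cos(32°))
Δλ = 2.4263 × 0.1520
Δλ = 0.3687 pm

Percentage change:
(Δλ/λ₀) × 100 = (0.3687/29.4) × 100
= 1.2540%

(Intermediate values are shown rounded; full precision is carried through to the final answer.)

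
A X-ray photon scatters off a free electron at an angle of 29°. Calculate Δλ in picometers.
0.3042 pm

Using the Compton scattering formula:
Δλ = λ_C(1 - cos θ)

where λ_C = h/(m_e·c) ≈ 2.4263 pm is the Compton wavelength of an electron.

For θ = 29°:
cos(29°) = 0.8746
1 - cos(29°) = 0.1254

Δλ = 2.4263 × 0.1254
Δλ = 0.3042 pm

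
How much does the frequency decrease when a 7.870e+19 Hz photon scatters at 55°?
1.681e+19 Hz (decrease)

Convert frequency to wavelength (c = 299792458 m/s):
λ₀ = c/f₀ = 299792458/7.870e+19 = 3.8093070e-12 m = 3.8093 pm

Calculate Compton shift:
Δλ = λ_C(1 - cos(55°)) = 1.0346 pm

Final wavelength:
λ' = λ₀ + Δλ = 3.8093 + 1.0346 = 4.8439 pm

Final frequency:
f' = c/λ' = 299792458/4.8439428e-12 = 6.1890173e+19 Hz

Frequency shift (decrease):
Δf = f₀ - f' = 7.870e+19 - 6.1890173e+19 = 1.681e+19 Hz

(Intermediate values are shown rounded; full precision is carried through to the final answer.)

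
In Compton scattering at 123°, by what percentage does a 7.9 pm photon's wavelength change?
47.4402%

Calculate the Compton shift:
Δλ = λ_C(1 - cos(123°))
Δλ = 2.4263 × (1 - cos(123°))
Δλ = 2.4263 × 1.5446
Δλ = 3.7478 pm

Percentage change:
(Δλ/λ₀) × 100 = (3.7478/7.9) × 100
= 47.4402%

(Intermediate values are shown rounded; full precision is carried through to the final answer.)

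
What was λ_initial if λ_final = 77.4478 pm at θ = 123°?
73.7000 pm

From λ' = λ + Δλ, we have λ = λ' - Δλ

First calculate the Compton shift:
Δλ = λ_C(1 - cos θ)
Δλ = 2.4263 × (1 - cos(123°))
Δλ = 2.4263 × 1.5446
Δλ = 3.7478 pm

Initial wavelength:
λ = λ' - Δλ
λ = 77.4478 - 3.7478
λ = 73.7000 pm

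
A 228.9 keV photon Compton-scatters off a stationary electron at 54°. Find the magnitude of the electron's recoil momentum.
1.0382e-22 kg·m/s

The electron is initially at rest, so by conservation of momentum:
p⃗_e = p⃗₀ − p⃗'  (incident photon momentum minus scattered photon momentum)

Photon momentum magnitudes (p = h/λ = E/c):
λ₀ = hc/E₀ = 5.4165 pm → p₀ = h/λ₀ = 1.2233e-22 kg·m/s
Δλ = λ_C(1 − cos 54°) = 1.0002 pm
λ' = 6.4167 pm → p' = h/λ' = 1.0326e-22 kg·m/s

The scattered photon makes angle θ = 54° with the incident direction, so by the law of cosines:
|p⃗_e|² = p₀² + p'² − 2p₀p'cos θ
|p⃗_e|² = (1.2233e-22)² + (1.0326e-22)² − 2·1.2233e-22·1.0326e-22·cos(54°)
|p⃗_e| = 1.0382e-22 kg·m/s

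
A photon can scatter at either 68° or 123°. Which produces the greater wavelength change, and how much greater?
123° produces the larger shift by a factor of 2.470

Calculate both shifts using Δλ = λ_C(1 - cos θ):

For θ₁ = 68°:
Δλ₁ = 2.4263 × (1 - cos(68°))
Δλ₁ = 2.4263 × 0.6254
Δλ₁ = 1.5174 pm

For θ₂ = 123°:
Δλ₂ = 2.4263 × (1 - cos(123°))
Δλ₂ = 2.4263 × 1.5446
Δλ₂ = 3.7478 pm

The 123° angle produces the larger shift.
Ratio: 3.7478/1.5174 = 2.470

(Intermediate values are shown rounded; full precision is carried through to the final answer.)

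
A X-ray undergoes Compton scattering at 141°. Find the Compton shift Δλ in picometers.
4.3119 pm

Using the Compton scattering formula:
Δλ = λ_C(1 - cos θ)

where λ_C = h/(m_e·c) ≈ 2.4263 pm is the Compton wavelength of an electron.

For θ = 141°:
cos(141°) = -0.7771
1 - cos(141°) = 1.7771

Δλ = 2.4263 × 1.7771
Δλ = 4.3119 pm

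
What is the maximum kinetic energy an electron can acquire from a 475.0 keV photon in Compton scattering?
308.8640 keV

Maximum energy transfer occurs at θ = 180° (backscattering).

Initial photon: E₀ = 475.0 keV → λ₀ = 2.6102 pm

Maximum Compton shift (at 180°):
Δλ_max = 2λ_C = 2 × 2.4263 = 4.8526 pm

Final wavelength:
λ' = 2.6102 + 4.8526 = 7.4628 pm

Minimum photon energy (maximum energy to electron):
E'_min = hc/λ' = 166.1360 keV

Maximum electron kinetic energy:
K_max = E₀ - E'_min = 475.0000 - 166.1360 = 308.8640 keV

(Intermediate values are shown rounded; full precision is carried through to the final answer.)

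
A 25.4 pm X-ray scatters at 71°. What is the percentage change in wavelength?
6.4424%

Calculate the Compton shift:
Δλ = λ_C(1 - cos(71°))
Δλ = 2.4263 × (1 - cos(71°))
Δλ = 2.4263 × 0.6744
Δλ = 1.6364 pm

Percentage change:
(Δλ/λ₀) × 100 = (1.6364/25.4) × 100
= 6.4424%

(Intermediate values are shown rounded; full precision is carried through to the final answer.)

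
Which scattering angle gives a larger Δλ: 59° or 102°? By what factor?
102° produces the larger shift by a factor of 2.491

Calculate both shifts using Δλ = λ_C(1 - cos θ):

For θ₁ = 59°:
Δλ₁ = 2.4263 × (1 - cos(59°))
Δλ₁ = 2.4263 × 0.4850
Δλ₁ = 1.1767 pm

For θ₂ = 102°:
Δλ₂ = 2.4263 × (1 - cos(102°))
Δλ₂ = 2.4263 × 1.2079
Δλ₂ = 2.9308 pm

The 102° angle produces the larger shift.
Ratio: 2.9308/1.1767 = 2.491

(Intermediate values are shown rounded; full precision is carried through to the final answer.)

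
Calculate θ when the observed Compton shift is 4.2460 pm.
138.59°

From the Compton formula Δλ = λ_C(1 - cos θ), we can solve for θ:

cos θ = 1 - Δλ/λ_C

Given:
- Δλ = 4.2460 pm
- λ_C = h/(m_e·c) ≈ 2.42631024 pm

cos θ = 1 - 4.2460/2.42631024
cos θ = 1 - 1.749982
cos θ = -0.749982

θ = arccos(-0.749982)
θ = 138.59°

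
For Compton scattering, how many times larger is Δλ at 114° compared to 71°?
114° produces the larger shift by a factor of 2.086

Calculate both shifts using Δλ = λ_C(1 - cos θ):

For θ₁ = 71°:
Δλ₁ = 2.4263 × (1 - cos(71°))
Δλ₁ = 2.4263 × 0.6744
Δλ₁ = 1.6364 pm

For θ₂ = 114°:
Δλ₂ = 2.4263 × (1 - cos(114°))
Δλ₂ = 2.4263 × 1.4067
Δλ₂ = 3.4132 pm

The 114° angle produces the larger shift.
Ratio: 3.4132/1.6364 = 2.086

(Intermediate values are shown rounded; full precision is carried through to the final answer.)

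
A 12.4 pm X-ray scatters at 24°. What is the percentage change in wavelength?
1.6917%

Calculate the Compton shift:
Δλ = λ_C(1 - cos(24°))
Δλ = 2.4263 × (1 - cos(24°))
Δλ = 2.4263 × 0.0865
Δλ = 0.2098 pm

Percentage change:
(Δλ/λ₀) × 100 = (0.2098/12.4) × 100
= 1.6917%

(Intermediate values are shown rounded; full precision is carried through to the final answer.)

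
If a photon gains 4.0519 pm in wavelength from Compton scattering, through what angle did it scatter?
132.07°

From the Compton formula Δλ = λ_C(1 - cos θ), we can solve for θ:

cos θ = 1 - Δλ/λ_C

Given:
- Δλ = 4.0519 pm
- λ_C = h/(m_e·c) ≈ 2.42631024 pm

cos θ = 1 - 4.0519/2.42631024
cos θ = 1 - 1.669984
cos θ = -0.669984

θ = arccos(-0.669984)
θ = 132.07°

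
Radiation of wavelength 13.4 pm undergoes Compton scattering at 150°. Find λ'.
17.9276 pm

Using the Compton formula: λ' = λ + λ_C(1 − cos θ)

For θ = 150°, cos θ = -√3/2 (exact) ≈ -0.8660, so:
1 − cos 150° = 1 − (-√3/2) ≈ 1.8660

Δλ = λ_C × 1.8660 = 2.4263 × 1.8660 = 4.5276 pm

λ' = 13.4 + 4.5276 = 17.9276 pm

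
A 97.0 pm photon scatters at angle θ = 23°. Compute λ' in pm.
97.1929 pm

Using the Compton scattering formula:
λ' = λ + Δλ = λ + λ_C(1 - cos θ)

Given:
- Initial wavelength λ = 97.0 pm
- Scattering angle θ = 23°
- Compton wavelength λ_C ≈ 2.4263 pm

Calculate the shift:
Δλ = 2.4263 × (1 - cos(23°))
Δλ = 2.4263 × 0.0795
Δλ = 0.1929 pm

Final wavelength:
λ' = 97.0 + 0.1929 = 97.1929 pm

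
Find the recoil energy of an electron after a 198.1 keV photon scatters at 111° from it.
68.3346 keV

By energy conservation: K_e = E_initial - E_final

First find the scattered photon energy:
Initial wavelength: λ = hc/E = 6.2587 pm
Compton shift: Δλ = λ_C(1 - cos(111°)) = 3.2958 pm
Final wavelength: λ' = 6.2587 + 3.2958 = 9.5545 pm
Final photon energy: E' = hc/λ' = 129.7654 keV

Electron kinetic energy:
K_e = E - E' = 198.1000 - 129.7654 = 68.3346 keV

(Intermediate values are shown rounded; full precision is carried through to the final answer.)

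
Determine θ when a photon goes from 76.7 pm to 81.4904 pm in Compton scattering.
167.00°

First find the wavelength shift:
Δλ = λ' - λ = 81.4904 - 76.7 = 4.7904 pm

Using Δλ = λ_C(1 - cos θ), with λ_C = h/(m_e·c) ≈ 2.42631024 pm:
cos θ = 1 - Δλ/λ_C
cos θ = 1 - 4.7904/2.42631024
cos θ = -0.974356

θ = arccos(-0.974356)
θ = 167.00°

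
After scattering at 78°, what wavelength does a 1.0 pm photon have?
2.9219 pm

Using the Compton scattering formula:
λ' = λ + Δλ = λ + λ_C(1 - cos θ)

Given:
- Initial wavelength λ = 1.0 pm
- Scattering angle θ = 78°
- Compton wavelength λ_C ≈ 2.4263 pm

Calculate the shift:
Δλ = 2.4263 × (1 - cos(78°))
Δλ = 2.4263 × 0.7921
Δλ = 1.9219 pm

Final wavelength:
λ' = 1.0 + 1.9219 = 2.9219 pm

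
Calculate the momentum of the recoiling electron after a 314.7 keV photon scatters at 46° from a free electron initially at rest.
1.2348e-22 kg·m/s

The electron is initially at rest, so by conservation of momentum:
p⃗_e = p⃗₀ − p⃗'  (incident photon momentum minus scattered photon momentum)

Photon momentum magnitudes (p = h/λ = E/c):
λ₀ = hc/E₀ = 3.9398 pm → p₀ = h/λ₀ = 1.6818e-22 kg·m/s
Δλ = λ_C(1 − cos 46°) = 0.7409 pm
λ' = 4.6806 pm → p' = h/λ' = 1.4156e-22 kg·m/s

The scattered photon makes angle θ = 46° with the incident direction, so by the law of cosines:
|p⃗_e|² = p₀² + p'² − 2p₀p'cos θ
|p⃗_e|² = (1.6818e-22)² + (1.4156e-22)² − 2·1.6818e-22·1.4156e-22·cos(46°)
|p⃗_e| = 1.2348e-22 kg·m/s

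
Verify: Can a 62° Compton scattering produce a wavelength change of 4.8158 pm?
No, inconsistent

Calculate the expected shift for θ = 62°:

Δλ_expected = λ_C(1 - cos(62°))
Δλ_expected = 2.4263 × (1 - cos(62°))
Δλ_expected = 2.4263 × 0.5305
Δλ_expected = 1.2872 pm

Given shift: 4.8158 pm
Expected shift: 1.2872 pm
Difference: 3.5285 pm

The values do not match. The given shift corresponds to θ ≈ 170.0°, not 62°.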